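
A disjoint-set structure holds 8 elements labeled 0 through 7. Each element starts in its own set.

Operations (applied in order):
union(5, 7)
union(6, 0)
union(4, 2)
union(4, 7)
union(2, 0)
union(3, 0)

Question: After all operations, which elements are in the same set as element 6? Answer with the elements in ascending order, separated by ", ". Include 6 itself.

Step 1: union(5, 7) -> merged; set of 5 now {5, 7}
Step 2: union(6, 0) -> merged; set of 6 now {0, 6}
Step 3: union(4, 2) -> merged; set of 4 now {2, 4}
Step 4: union(4, 7) -> merged; set of 4 now {2, 4, 5, 7}
Step 5: union(2, 0) -> merged; set of 2 now {0, 2, 4, 5, 6, 7}
Step 6: union(3, 0) -> merged; set of 3 now {0, 2, 3, 4, 5, 6, 7}
Component of 6: {0, 2, 3, 4, 5, 6, 7}

Answer: 0, 2, 3, 4, 5, 6, 7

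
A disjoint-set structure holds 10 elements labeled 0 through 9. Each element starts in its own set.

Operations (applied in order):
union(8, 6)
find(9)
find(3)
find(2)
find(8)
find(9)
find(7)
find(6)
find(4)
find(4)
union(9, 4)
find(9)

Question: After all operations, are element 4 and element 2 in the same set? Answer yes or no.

Step 1: union(8, 6) -> merged; set of 8 now {6, 8}
Step 2: find(9) -> no change; set of 9 is {9}
Step 3: find(3) -> no change; set of 3 is {3}
Step 4: find(2) -> no change; set of 2 is {2}
Step 5: find(8) -> no change; set of 8 is {6, 8}
Step 6: find(9) -> no change; set of 9 is {9}
Step 7: find(7) -> no change; set of 7 is {7}
Step 8: find(6) -> no change; set of 6 is {6, 8}
Step 9: find(4) -> no change; set of 4 is {4}
Step 10: find(4) -> no change; set of 4 is {4}
Step 11: union(9, 4) -> merged; set of 9 now {4, 9}
Step 12: find(9) -> no change; set of 9 is {4, 9}
Set of 4: {4, 9}; 2 is not a member.

Answer: no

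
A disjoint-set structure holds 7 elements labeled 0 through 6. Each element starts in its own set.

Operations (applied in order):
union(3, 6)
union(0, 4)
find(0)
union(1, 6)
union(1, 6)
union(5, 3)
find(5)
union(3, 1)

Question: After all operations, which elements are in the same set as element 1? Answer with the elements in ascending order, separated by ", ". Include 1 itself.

Answer: 1, 3, 5, 6

Derivation:
Step 1: union(3, 6) -> merged; set of 3 now {3, 6}
Step 2: union(0, 4) -> merged; set of 0 now {0, 4}
Step 3: find(0) -> no change; set of 0 is {0, 4}
Step 4: union(1, 6) -> merged; set of 1 now {1, 3, 6}
Step 5: union(1, 6) -> already same set; set of 1 now {1, 3, 6}
Step 6: union(5, 3) -> merged; set of 5 now {1, 3, 5, 6}
Step 7: find(5) -> no change; set of 5 is {1, 3, 5, 6}
Step 8: union(3, 1) -> already same set; set of 3 now {1, 3, 5, 6}
Component of 1: {1, 3, 5, 6}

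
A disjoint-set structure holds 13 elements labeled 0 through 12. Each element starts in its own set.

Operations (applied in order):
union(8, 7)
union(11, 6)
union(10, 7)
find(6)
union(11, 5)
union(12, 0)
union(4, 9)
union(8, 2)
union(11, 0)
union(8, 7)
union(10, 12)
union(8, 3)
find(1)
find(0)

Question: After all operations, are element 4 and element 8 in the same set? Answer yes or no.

Answer: no

Derivation:
Step 1: union(8, 7) -> merged; set of 8 now {7, 8}
Step 2: union(11, 6) -> merged; set of 11 now {6, 11}
Step 3: union(10, 7) -> merged; set of 10 now {7, 8, 10}
Step 4: find(6) -> no change; set of 6 is {6, 11}
Step 5: union(11, 5) -> merged; set of 11 now {5, 6, 11}
Step 6: union(12, 0) -> merged; set of 12 now {0, 12}
Step 7: union(4, 9) -> merged; set of 4 now {4, 9}
Step 8: union(8, 2) -> merged; set of 8 now {2, 7, 8, 10}
Step 9: union(11, 0) -> merged; set of 11 now {0, 5, 6, 11, 12}
Step 10: union(8, 7) -> already same set; set of 8 now {2, 7, 8, 10}
Step 11: union(10, 12) -> merged; set of 10 now {0, 2, 5, 6, 7, 8, 10, 11, 12}
Step 12: union(8, 3) -> merged; set of 8 now {0, 2, 3, 5, 6, 7, 8, 10, 11, 12}
Step 13: find(1) -> no change; set of 1 is {1}
Step 14: find(0) -> no change; set of 0 is {0, 2, 3, 5, 6, 7, 8, 10, 11, 12}
Set of 4: {4, 9}; 8 is not a member.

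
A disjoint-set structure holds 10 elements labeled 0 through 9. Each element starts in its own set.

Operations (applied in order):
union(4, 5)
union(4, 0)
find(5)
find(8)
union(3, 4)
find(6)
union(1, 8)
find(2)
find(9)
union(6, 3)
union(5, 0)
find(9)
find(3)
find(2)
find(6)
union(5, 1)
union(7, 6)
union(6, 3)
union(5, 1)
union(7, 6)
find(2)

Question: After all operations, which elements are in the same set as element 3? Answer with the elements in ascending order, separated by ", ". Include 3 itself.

Step 1: union(4, 5) -> merged; set of 4 now {4, 5}
Step 2: union(4, 0) -> merged; set of 4 now {0, 4, 5}
Step 3: find(5) -> no change; set of 5 is {0, 4, 5}
Step 4: find(8) -> no change; set of 8 is {8}
Step 5: union(3, 4) -> merged; set of 3 now {0, 3, 4, 5}
Step 6: find(6) -> no change; set of 6 is {6}
Step 7: union(1, 8) -> merged; set of 1 now {1, 8}
Step 8: find(2) -> no change; set of 2 is {2}
Step 9: find(9) -> no change; set of 9 is {9}
Step 10: union(6, 3) -> merged; set of 6 now {0, 3, 4, 5, 6}
Step 11: union(5, 0) -> already same set; set of 5 now {0, 3, 4, 5, 6}
Step 12: find(9) -> no change; set of 9 is {9}
Step 13: find(3) -> no change; set of 3 is {0, 3, 4, 5, 6}
Step 14: find(2) -> no change; set of 2 is {2}
Step 15: find(6) -> no change; set of 6 is {0, 3, 4, 5, 6}
Step 16: union(5, 1) -> merged; set of 5 now {0, 1, 3, 4, 5, 6, 8}
Step 17: union(7, 6) -> merged; set of 7 now {0, 1, 3, 4, 5, 6, 7, 8}
Step 18: union(6, 3) -> already same set; set of 6 now {0, 1, 3, 4, 5, 6, 7, 8}
Step 19: union(5, 1) -> already same set; set of 5 now {0, 1, 3, 4, 5, 6, 7, 8}
Step 20: union(7, 6) -> already same set; set of 7 now {0, 1, 3, 4, 5, 6, 7, 8}
Step 21: find(2) -> no change; set of 2 is {2}
Component of 3: {0, 1, 3, 4, 5, 6, 7, 8}

Answer: 0, 1, 3, 4, 5, 6, 7, 8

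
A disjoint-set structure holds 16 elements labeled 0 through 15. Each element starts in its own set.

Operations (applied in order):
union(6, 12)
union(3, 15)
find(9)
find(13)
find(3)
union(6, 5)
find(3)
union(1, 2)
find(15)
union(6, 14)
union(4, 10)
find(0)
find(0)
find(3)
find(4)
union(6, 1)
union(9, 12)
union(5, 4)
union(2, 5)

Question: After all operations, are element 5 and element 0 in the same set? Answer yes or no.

Answer: no

Derivation:
Step 1: union(6, 12) -> merged; set of 6 now {6, 12}
Step 2: union(3, 15) -> merged; set of 3 now {3, 15}
Step 3: find(9) -> no change; set of 9 is {9}
Step 4: find(13) -> no change; set of 13 is {13}
Step 5: find(3) -> no change; set of 3 is {3, 15}
Step 6: union(6, 5) -> merged; set of 6 now {5, 6, 12}
Step 7: find(3) -> no change; set of 3 is {3, 15}
Step 8: union(1, 2) -> merged; set of 1 now {1, 2}
Step 9: find(15) -> no change; set of 15 is {3, 15}
Step 10: union(6, 14) -> merged; set of 6 now {5, 6, 12, 14}
Step 11: union(4, 10) -> merged; set of 4 now {4, 10}
Step 12: find(0) -> no change; set of 0 is {0}
Step 13: find(0) -> no change; set of 0 is {0}
Step 14: find(3) -> no change; set of 3 is {3, 15}
Step 15: find(4) -> no change; set of 4 is {4, 10}
Step 16: union(6, 1) -> merged; set of 6 now {1, 2, 5, 6, 12, 14}
Step 17: union(9, 12) -> merged; set of 9 now {1, 2, 5, 6, 9, 12, 14}
Step 18: union(5, 4) -> merged; set of 5 now {1, 2, 4, 5, 6, 9, 10, 12, 14}
Step 19: union(2, 5) -> already same set; set of 2 now {1, 2, 4, 5, 6, 9, 10, 12, 14}
Set of 5: {1, 2, 4, 5, 6, 9, 10, 12, 14}; 0 is not a member.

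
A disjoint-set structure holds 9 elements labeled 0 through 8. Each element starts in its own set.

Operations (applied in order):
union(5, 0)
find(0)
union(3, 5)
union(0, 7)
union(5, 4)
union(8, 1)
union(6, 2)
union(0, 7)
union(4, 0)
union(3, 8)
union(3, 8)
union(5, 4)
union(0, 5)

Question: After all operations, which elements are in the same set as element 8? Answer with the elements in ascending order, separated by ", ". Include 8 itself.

Step 1: union(5, 0) -> merged; set of 5 now {0, 5}
Step 2: find(0) -> no change; set of 0 is {0, 5}
Step 3: union(3, 5) -> merged; set of 3 now {0, 3, 5}
Step 4: union(0, 7) -> merged; set of 0 now {0, 3, 5, 7}
Step 5: union(5, 4) -> merged; set of 5 now {0, 3, 4, 5, 7}
Step 6: union(8, 1) -> merged; set of 8 now {1, 8}
Step 7: union(6, 2) -> merged; set of 6 now {2, 6}
Step 8: union(0, 7) -> already same set; set of 0 now {0, 3, 4, 5, 7}
Step 9: union(4, 0) -> already same set; set of 4 now {0, 3, 4, 5, 7}
Step 10: union(3, 8) -> merged; set of 3 now {0, 1, 3, 4, 5, 7, 8}
Step 11: union(3, 8) -> already same set; set of 3 now {0, 1, 3, 4, 5, 7, 8}
Step 12: union(5, 4) -> already same set; set of 5 now {0, 1, 3, 4, 5, 7, 8}
Step 13: union(0, 5) -> already same set; set of 0 now {0, 1, 3, 4, 5, 7, 8}
Component of 8: {0, 1, 3, 4, 5, 7, 8}

Answer: 0, 1, 3, 4, 5, 7, 8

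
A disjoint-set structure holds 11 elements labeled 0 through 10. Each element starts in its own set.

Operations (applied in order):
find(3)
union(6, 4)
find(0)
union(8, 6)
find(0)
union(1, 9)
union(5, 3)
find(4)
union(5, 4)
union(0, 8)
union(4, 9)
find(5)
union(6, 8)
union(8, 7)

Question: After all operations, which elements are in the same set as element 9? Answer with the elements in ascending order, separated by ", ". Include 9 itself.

Step 1: find(3) -> no change; set of 3 is {3}
Step 2: union(6, 4) -> merged; set of 6 now {4, 6}
Step 3: find(0) -> no change; set of 0 is {0}
Step 4: union(8, 6) -> merged; set of 8 now {4, 6, 8}
Step 5: find(0) -> no change; set of 0 is {0}
Step 6: union(1, 9) -> merged; set of 1 now {1, 9}
Step 7: union(5, 3) -> merged; set of 5 now {3, 5}
Step 8: find(4) -> no change; set of 4 is {4, 6, 8}
Step 9: union(5, 4) -> merged; set of 5 now {3, 4, 5, 6, 8}
Step 10: union(0, 8) -> merged; set of 0 now {0, 3, 4, 5, 6, 8}
Step 11: union(4, 9) -> merged; set of 4 now {0, 1, 3, 4, 5, 6, 8, 9}
Step 12: find(5) -> no change; set of 5 is {0, 1, 3, 4, 5, 6, 8, 9}
Step 13: union(6, 8) -> already same set; set of 6 now {0, 1, 3, 4, 5, 6, 8, 9}
Step 14: union(8, 7) -> merged; set of 8 now {0, 1, 3, 4, 5, 6, 7, 8, 9}
Component of 9: {0, 1, 3, 4, 5, 6, 7, 8, 9}

Answer: 0, 1, 3, 4, 5, 6, 7, 8, 9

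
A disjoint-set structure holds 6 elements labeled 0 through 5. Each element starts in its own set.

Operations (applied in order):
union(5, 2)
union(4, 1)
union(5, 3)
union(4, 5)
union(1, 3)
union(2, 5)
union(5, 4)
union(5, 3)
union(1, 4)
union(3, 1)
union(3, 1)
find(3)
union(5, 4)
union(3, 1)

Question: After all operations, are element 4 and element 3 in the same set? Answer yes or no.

Answer: yes

Derivation:
Step 1: union(5, 2) -> merged; set of 5 now {2, 5}
Step 2: union(4, 1) -> merged; set of 4 now {1, 4}
Step 3: union(5, 3) -> merged; set of 5 now {2, 3, 5}
Step 4: union(4, 5) -> merged; set of 4 now {1, 2, 3, 4, 5}
Step 5: union(1, 3) -> already same set; set of 1 now {1, 2, 3, 4, 5}
Step 6: union(2, 5) -> already same set; set of 2 now {1, 2, 3, 4, 5}
Step 7: union(5, 4) -> already same set; set of 5 now {1, 2, 3, 4, 5}
Step 8: union(5, 3) -> already same set; set of 5 now {1, 2, 3, 4, 5}
Step 9: union(1, 4) -> already same set; set of 1 now {1, 2, 3, 4, 5}
Step 10: union(3, 1) -> already same set; set of 3 now {1, 2, 3, 4, 5}
Step 11: union(3, 1) -> already same set; set of 3 now {1, 2, 3, 4, 5}
Step 12: find(3) -> no change; set of 3 is {1, 2, 3, 4, 5}
Step 13: union(5, 4) -> already same set; set of 5 now {1, 2, 3, 4, 5}
Step 14: union(3, 1) -> already same set; set of 3 now {1, 2, 3, 4, 5}
Set of 4: {1, 2, 3, 4, 5}; 3 is a member.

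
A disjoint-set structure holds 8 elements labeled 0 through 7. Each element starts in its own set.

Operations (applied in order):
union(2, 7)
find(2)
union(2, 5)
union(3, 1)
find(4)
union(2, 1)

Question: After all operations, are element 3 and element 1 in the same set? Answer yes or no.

Step 1: union(2, 7) -> merged; set of 2 now {2, 7}
Step 2: find(2) -> no change; set of 2 is {2, 7}
Step 3: union(2, 5) -> merged; set of 2 now {2, 5, 7}
Step 4: union(3, 1) -> merged; set of 3 now {1, 3}
Step 5: find(4) -> no change; set of 4 is {4}
Step 6: union(2, 1) -> merged; set of 2 now {1, 2, 3, 5, 7}
Set of 3: {1, 2, 3, 5, 7}; 1 is a member.

Answer: yes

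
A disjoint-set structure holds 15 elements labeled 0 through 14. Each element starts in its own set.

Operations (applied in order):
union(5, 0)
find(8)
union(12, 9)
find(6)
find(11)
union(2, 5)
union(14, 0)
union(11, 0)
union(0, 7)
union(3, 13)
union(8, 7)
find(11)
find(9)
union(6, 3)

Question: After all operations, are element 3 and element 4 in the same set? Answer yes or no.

Step 1: union(5, 0) -> merged; set of 5 now {0, 5}
Step 2: find(8) -> no change; set of 8 is {8}
Step 3: union(12, 9) -> merged; set of 12 now {9, 12}
Step 4: find(6) -> no change; set of 6 is {6}
Step 5: find(11) -> no change; set of 11 is {11}
Step 6: union(2, 5) -> merged; set of 2 now {0, 2, 5}
Step 7: union(14, 0) -> merged; set of 14 now {0, 2, 5, 14}
Step 8: union(11, 0) -> merged; set of 11 now {0, 2, 5, 11, 14}
Step 9: union(0, 7) -> merged; set of 0 now {0, 2, 5, 7, 11, 14}
Step 10: union(3, 13) -> merged; set of 3 now {3, 13}
Step 11: union(8, 7) -> merged; set of 8 now {0, 2, 5, 7, 8, 11, 14}
Step 12: find(11) -> no change; set of 11 is {0, 2, 5, 7, 8, 11, 14}
Step 13: find(9) -> no change; set of 9 is {9, 12}
Step 14: union(6, 3) -> merged; set of 6 now {3, 6, 13}
Set of 3: {3, 6, 13}; 4 is not a member.

Answer: no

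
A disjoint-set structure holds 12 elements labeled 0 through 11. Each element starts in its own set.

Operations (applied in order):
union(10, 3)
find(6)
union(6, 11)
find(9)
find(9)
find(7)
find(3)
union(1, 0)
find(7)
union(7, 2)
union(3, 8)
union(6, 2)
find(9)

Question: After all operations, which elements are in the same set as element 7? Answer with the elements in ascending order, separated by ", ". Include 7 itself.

Step 1: union(10, 3) -> merged; set of 10 now {3, 10}
Step 2: find(6) -> no change; set of 6 is {6}
Step 3: union(6, 11) -> merged; set of 6 now {6, 11}
Step 4: find(9) -> no change; set of 9 is {9}
Step 5: find(9) -> no change; set of 9 is {9}
Step 6: find(7) -> no change; set of 7 is {7}
Step 7: find(3) -> no change; set of 3 is {3, 10}
Step 8: union(1, 0) -> merged; set of 1 now {0, 1}
Step 9: find(7) -> no change; set of 7 is {7}
Step 10: union(7, 2) -> merged; set of 7 now {2, 7}
Step 11: union(3, 8) -> merged; set of 3 now {3, 8, 10}
Step 12: union(6, 2) -> merged; set of 6 now {2, 6, 7, 11}
Step 13: find(9) -> no change; set of 9 is {9}
Component of 7: {2, 6, 7, 11}

Answer: 2, 6, 7, 11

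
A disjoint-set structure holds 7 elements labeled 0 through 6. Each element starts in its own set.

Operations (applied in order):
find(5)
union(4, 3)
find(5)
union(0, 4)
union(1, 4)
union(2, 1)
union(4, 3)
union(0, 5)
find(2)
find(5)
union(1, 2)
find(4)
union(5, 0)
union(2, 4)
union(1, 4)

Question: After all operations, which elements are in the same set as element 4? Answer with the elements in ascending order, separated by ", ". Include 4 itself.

Answer: 0, 1, 2, 3, 4, 5

Derivation:
Step 1: find(5) -> no change; set of 5 is {5}
Step 2: union(4, 3) -> merged; set of 4 now {3, 4}
Step 3: find(5) -> no change; set of 5 is {5}
Step 4: union(0, 4) -> merged; set of 0 now {0, 3, 4}
Step 5: union(1, 4) -> merged; set of 1 now {0, 1, 3, 4}
Step 6: union(2, 1) -> merged; set of 2 now {0, 1, 2, 3, 4}
Step 7: union(4, 3) -> already same set; set of 4 now {0, 1, 2, 3, 4}
Step 8: union(0, 5) -> merged; set of 0 now {0, 1, 2, 3, 4, 5}
Step 9: find(2) -> no change; set of 2 is {0, 1, 2, 3, 4, 5}
Step 10: find(5) -> no change; set of 5 is {0, 1, 2, 3, 4, 5}
Step 11: union(1, 2) -> already same set; set of 1 now {0, 1, 2, 3, 4, 5}
Step 12: find(4) -> no change; set of 4 is {0, 1, 2, 3, 4, 5}
Step 13: union(5, 0) -> already same set; set of 5 now {0, 1, 2, 3, 4, 5}
Step 14: union(2, 4) -> already same set; set of 2 now {0, 1, 2, 3, 4, 5}
Step 15: union(1, 4) -> already same set; set of 1 now {0, 1, 2, 3, 4, 5}
Component of 4: {0, 1, 2, 3, 4, 5}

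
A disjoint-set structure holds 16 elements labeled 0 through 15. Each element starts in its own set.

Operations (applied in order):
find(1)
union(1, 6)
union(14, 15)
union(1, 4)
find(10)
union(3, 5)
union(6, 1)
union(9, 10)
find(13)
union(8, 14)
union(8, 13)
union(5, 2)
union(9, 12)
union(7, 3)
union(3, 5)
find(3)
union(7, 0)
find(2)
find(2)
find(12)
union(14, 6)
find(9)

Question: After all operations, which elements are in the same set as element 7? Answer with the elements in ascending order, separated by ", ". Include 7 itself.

Answer: 0, 2, 3, 5, 7

Derivation:
Step 1: find(1) -> no change; set of 1 is {1}
Step 2: union(1, 6) -> merged; set of 1 now {1, 6}
Step 3: union(14, 15) -> merged; set of 14 now {14, 15}
Step 4: union(1, 4) -> merged; set of 1 now {1, 4, 6}
Step 5: find(10) -> no change; set of 10 is {10}
Step 6: union(3, 5) -> merged; set of 3 now {3, 5}
Step 7: union(6, 1) -> already same set; set of 6 now {1, 4, 6}
Step 8: union(9, 10) -> merged; set of 9 now {9, 10}
Step 9: find(13) -> no change; set of 13 is {13}
Step 10: union(8, 14) -> merged; set of 8 now {8, 14, 15}
Step 11: union(8, 13) -> merged; set of 8 now {8, 13, 14, 15}
Step 12: union(5, 2) -> merged; set of 5 now {2, 3, 5}
Step 13: union(9, 12) -> merged; set of 9 now {9, 10, 12}
Step 14: union(7, 3) -> merged; set of 7 now {2, 3, 5, 7}
Step 15: union(3, 5) -> already same set; set of 3 now {2, 3, 5, 7}
Step 16: find(3) -> no change; set of 3 is {2, 3, 5, 7}
Step 17: union(7, 0) -> merged; set of 7 now {0, 2, 3, 5, 7}
Step 18: find(2) -> no change; set of 2 is {0, 2, 3, 5, 7}
Step 19: find(2) -> no change; set of 2 is {0, 2, 3, 5, 7}
Step 20: find(12) -> no change; set of 12 is {9, 10, 12}
Step 21: union(14, 6) -> merged; set of 14 now {1, 4, 6, 8, 13, 14, 15}
Step 22: find(9) -> no change; set of 9 is {9, 10, 12}
Component of 7: {0, 2, 3, 5, 7}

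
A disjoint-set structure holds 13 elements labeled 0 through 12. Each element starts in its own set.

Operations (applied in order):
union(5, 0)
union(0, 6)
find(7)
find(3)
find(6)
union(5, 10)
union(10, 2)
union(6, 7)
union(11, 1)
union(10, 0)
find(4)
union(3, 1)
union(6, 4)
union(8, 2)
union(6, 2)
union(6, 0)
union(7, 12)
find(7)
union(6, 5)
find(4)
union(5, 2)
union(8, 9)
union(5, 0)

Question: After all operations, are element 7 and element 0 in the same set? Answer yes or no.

Answer: yes

Derivation:
Step 1: union(5, 0) -> merged; set of 5 now {0, 5}
Step 2: union(0, 6) -> merged; set of 0 now {0, 5, 6}
Step 3: find(7) -> no change; set of 7 is {7}
Step 4: find(3) -> no change; set of 3 is {3}
Step 5: find(6) -> no change; set of 6 is {0, 5, 6}
Step 6: union(5, 10) -> merged; set of 5 now {0, 5, 6, 10}
Step 7: union(10, 2) -> merged; set of 10 now {0, 2, 5, 6, 10}
Step 8: union(6, 7) -> merged; set of 6 now {0, 2, 5, 6, 7, 10}
Step 9: union(11, 1) -> merged; set of 11 now {1, 11}
Step 10: union(10, 0) -> already same set; set of 10 now {0, 2, 5, 6, 7, 10}
Step 11: find(4) -> no change; set of 4 is {4}
Step 12: union(3, 1) -> merged; set of 3 now {1, 3, 11}
Step 13: union(6, 4) -> merged; set of 6 now {0, 2, 4, 5, 6, 7, 10}
Step 14: union(8, 2) -> merged; set of 8 now {0, 2, 4, 5, 6, 7, 8, 10}
Step 15: union(6, 2) -> already same set; set of 6 now {0, 2, 4, 5, 6, 7, 8, 10}
Step 16: union(6, 0) -> already same set; set of 6 now {0, 2, 4, 5, 6, 7, 8, 10}
Step 17: union(7, 12) -> merged; set of 7 now {0, 2, 4, 5, 6, 7, 8, 10, 12}
Step 18: find(7) -> no change; set of 7 is {0, 2, 4, 5, 6, 7, 8, 10, 12}
Step 19: union(6, 5) -> already same set; set of 6 now {0, 2, 4, 5, 6, 7, 8, 10, 12}
Step 20: find(4) -> no change; set of 4 is {0, 2, 4, 5, 6, 7, 8, 10, 12}
Step 21: union(5, 2) -> already same set; set of 5 now {0, 2, 4, 5, 6, 7, 8, 10, 12}
Step 22: union(8, 9) -> merged; set of 8 now {0, 2, 4, 5, 6, 7, 8, 9, 10, 12}
Step 23: union(5, 0) -> already same set; set of 5 now {0, 2, 4, 5, 6, 7, 8, 9, 10, 12}
Set of 7: {0, 2, 4, 5, 6, 7, 8, 9, 10, 12}; 0 is a member.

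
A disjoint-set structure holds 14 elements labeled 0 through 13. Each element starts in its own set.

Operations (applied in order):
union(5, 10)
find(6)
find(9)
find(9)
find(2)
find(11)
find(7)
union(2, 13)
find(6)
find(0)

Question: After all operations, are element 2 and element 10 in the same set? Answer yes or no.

Answer: no

Derivation:
Step 1: union(5, 10) -> merged; set of 5 now {5, 10}
Step 2: find(6) -> no change; set of 6 is {6}
Step 3: find(9) -> no change; set of 9 is {9}
Step 4: find(9) -> no change; set of 9 is {9}
Step 5: find(2) -> no change; set of 2 is {2}
Step 6: find(11) -> no change; set of 11 is {11}
Step 7: find(7) -> no change; set of 7 is {7}
Step 8: union(2, 13) -> merged; set of 2 now {2, 13}
Step 9: find(6) -> no change; set of 6 is {6}
Step 10: find(0) -> no change; set of 0 is {0}
Set of 2: {2, 13}; 10 is not a member.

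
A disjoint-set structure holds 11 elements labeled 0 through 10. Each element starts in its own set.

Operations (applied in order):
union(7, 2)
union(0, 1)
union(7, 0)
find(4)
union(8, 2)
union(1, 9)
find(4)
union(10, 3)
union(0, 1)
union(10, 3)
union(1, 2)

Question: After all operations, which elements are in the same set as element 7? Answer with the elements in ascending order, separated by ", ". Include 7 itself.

Answer: 0, 1, 2, 7, 8, 9

Derivation:
Step 1: union(7, 2) -> merged; set of 7 now {2, 7}
Step 2: union(0, 1) -> merged; set of 0 now {0, 1}
Step 3: union(7, 0) -> merged; set of 7 now {0, 1, 2, 7}
Step 4: find(4) -> no change; set of 4 is {4}
Step 5: union(8, 2) -> merged; set of 8 now {0, 1, 2, 7, 8}
Step 6: union(1, 9) -> merged; set of 1 now {0, 1, 2, 7, 8, 9}
Step 7: find(4) -> no change; set of 4 is {4}
Step 8: union(10, 3) -> merged; set of 10 now {3, 10}
Step 9: union(0, 1) -> already same set; set of 0 now {0, 1, 2, 7, 8, 9}
Step 10: union(10, 3) -> already same set; set of 10 now {3, 10}
Step 11: union(1, 2) -> already same set; set of 1 now {0, 1, 2, 7, 8, 9}
Component of 7: {0, 1, 2, 7, 8, 9}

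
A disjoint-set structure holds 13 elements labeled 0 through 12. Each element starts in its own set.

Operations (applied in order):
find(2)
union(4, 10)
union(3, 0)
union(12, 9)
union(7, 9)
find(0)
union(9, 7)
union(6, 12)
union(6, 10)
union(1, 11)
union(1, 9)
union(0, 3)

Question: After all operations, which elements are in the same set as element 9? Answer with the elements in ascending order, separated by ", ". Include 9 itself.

Answer: 1, 4, 6, 7, 9, 10, 11, 12

Derivation:
Step 1: find(2) -> no change; set of 2 is {2}
Step 2: union(4, 10) -> merged; set of 4 now {4, 10}
Step 3: union(3, 0) -> merged; set of 3 now {0, 3}
Step 4: union(12, 9) -> merged; set of 12 now {9, 12}
Step 5: union(7, 9) -> merged; set of 7 now {7, 9, 12}
Step 6: find(0) -> no change; set of 0 is {0, 3}
Step 7: union(9, 7) -> already same set; set of 9 now {7, 9, 12}
Step 8: union(6, 12) -> merged; set of 6 now {6, 7, 9, 12}
Step 9: union(6, 10) -> merged; set of 6 now {4, 6, 7, 9, 10, 12}
Step 10: union(1, 11) -> merged; set of 1 now {1, 11}
Step 11: union(1, 9) -> merged; set of 1 now {1, 4, 6, 7, 9, 10, 11, 12}
Step 12: union(0, 3) -> already same set; set of 0 now {0, 3}
Component of 9: {1, 4, 6, 7, 9, 10, 11, 12}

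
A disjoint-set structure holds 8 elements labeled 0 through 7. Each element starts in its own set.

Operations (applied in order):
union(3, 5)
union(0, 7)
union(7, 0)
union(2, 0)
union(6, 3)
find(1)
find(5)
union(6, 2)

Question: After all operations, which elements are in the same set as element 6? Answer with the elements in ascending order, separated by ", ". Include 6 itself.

Step 1: union(3, 5) -> merged; set of 3 now {3, 5}
Step 2: union(0, 7) -> merged; set of 0 now {0, 7}
Step 3: union(7, 0) -> already same set; set of 7 now {0, 7}
Step 4: union(2, 0) -> merged; set of 2 now {0, 2, 7}
Step 5: union(6, 3) -> merged; set of 6 now {3, 5, 6}
Step 6: find(1) -> no change; set of 1 is {1}
Step 7: find(5) -> no change; set of 5 is {3, 5, 6}
Step 8: union(6, 2) -> merged; set of 6 now {0, 2, 3, 5, 6, 7}
Component of 6: {0, 2, 3, 5, 6, 7}

Answer: 0, 2, 3, 5, 6, 7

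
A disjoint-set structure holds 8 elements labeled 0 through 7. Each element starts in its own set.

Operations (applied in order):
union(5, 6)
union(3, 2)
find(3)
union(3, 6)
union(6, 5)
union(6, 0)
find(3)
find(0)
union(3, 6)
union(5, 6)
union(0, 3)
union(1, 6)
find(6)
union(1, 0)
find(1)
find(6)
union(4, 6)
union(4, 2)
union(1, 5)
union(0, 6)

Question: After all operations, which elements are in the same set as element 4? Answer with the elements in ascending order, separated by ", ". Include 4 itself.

Step 1: union(5, 6) -> merged; set of 5 now {5, 6}
Step 2: union(3, 2) -> merged; set of 3 now {2, 3}
Step 3: find(3) -> no change; set of 3 is {2, 3}
Step 4: union(3, 6) -> merged; set of 3 now {2, 3, 5, 6}
Step 5: union(6, 5) -> already same set; set of 6 now {2, 3, 5, 6}
Step 6: union(6, 0) -> merged; set of 6 now {0, 2, 3, 5, 6}
Step 7: find(3) -> no change; set of 3 is {0, 2, 3, 5, 6}
Step 8: find(0) -> no change; set of 0 is {0, 2, 3, 5, 6}
Step 9: union(3, 6) -> already same set; set of 3 now {0, 2, 3, 5, 6}
Step 10: union(5, 6) -> already same set; set of 5 now {0, 2, 3, 5, 6}
Step 11: union(0, 3) -> already same set; set of 0 now {0, 2, 3, 5, 6}
Step 12: union(1, 6) -> merged; set of 1 now {0, 1, 2, 3, 5, 6}
Step 13: find(6) -> no change; set of 6 is {0, 1, 2, 3, 5, 6}
Step 14: union(1, 0) -> already same set; set of 1 now {0, 1, 2, 3, 5, 6}
Step 15: find(1) -> no change; set of 1 is {0, 1, 2, 3, 5, 6}
Step 16: find(6) -> no change; set of 6 is {0, 1, 2, 3, 5, 6}
Step 17: union(4, 6) -> merged; set of 4 now {0, 1, 2, 3, 4, 5, 6}
Step 18: union(4, 2) -> already same set; set of 4 now {0, 1, 2, 3, 4, 5, 6}
Step 19: union(1, 5) -> already same set; set of 1 now {0, 1, 2, 3, 4, 5, 6}
Step 20: union(0, 6) -> already same set; set of 0 now {0, 1, 2, 3, 4, 5, 6}
Component of 4: {0, 1, 2, 3, 4, 5, 6}

Answer: 0, 1, 2, 3, 4, 5, 6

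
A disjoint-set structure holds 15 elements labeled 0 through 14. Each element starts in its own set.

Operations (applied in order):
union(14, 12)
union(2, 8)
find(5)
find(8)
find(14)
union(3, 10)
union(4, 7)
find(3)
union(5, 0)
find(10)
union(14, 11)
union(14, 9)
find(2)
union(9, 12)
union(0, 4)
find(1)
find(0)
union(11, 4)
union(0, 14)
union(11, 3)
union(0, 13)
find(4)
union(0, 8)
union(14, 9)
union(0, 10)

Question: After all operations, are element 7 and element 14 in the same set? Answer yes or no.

Step 1: union(14, 12) -> merged; set of 14 now {12, 14}
Step 2: union(2, 8) -> merged; set of 2 now {2, 8}
Step 3: find(5) -> no change; set of 5 is {5}
Step 4: find(8) -> no change; set of 8 is {2, 8}
Step 5: find(14) -> no change; set of 14 is {12, 14}
Step 6: union(3, 10) -> merged; set of 3 now {3, 10}
Step 7: union(4, 7) -> merged; set of 4 now {4, 7}
Step 8: find(3) -> no change; set of 3 is {3, 10}
Step 9: union(5, 0) -> merged; set of 5 now {0, 5}
Step 10: find(10) -> no change; set of 10 is {3, 10}
Step 11: union(14, 11) -> merged; set of 14 now {11, 12, 14}
Step 12: union(14, 9) -> merged; set of 14 now {9, 11, 12, 14}
Step 13: find(2) -> no change; set of 2 is {2, 8}
Step 14: union(9, 12) -> already same set; set of 9 now {9, 11, 12, 14}
Step 15: union(0, 4) -> merged; set of 0 now {0, 4, 5, 7}
Step 16: find(1) -> no change; set of 1 is {1}
Step 17: find(0) -> no change; set of 0 is {0, 4, 5, 7}
Step 18: union(11, 4) -> merged; set of 11 now {0, 4, 5, 7, 9, 11, 12, 14}
Step 19: union(0, 14) -> already same set; set of 0 now {0, 4, 5, 7, 9, 11, 12, 14}
Step 20: union(11, 3) -> merged; set of 11 now {0, 3, 4, 5, 7, 9, 10, 11, 12, 14}
Step 21: union(0, 13) -> merged; set of 0 now {0, 3, 4, 5, 7, 9, 10, 11, 12, 13, 14}
Step 22: find(4) -> no change; set of 4 is {0, 3, 4, 5, 7, 9, 10, 11, 12, 13, 14}
Step 23: union(0, 8) -> merged; set of 0 now {0, 2, 3, 4, 5, 7, 8, 9, 10, 11, 12, 13, 14}
Step 24: union(14, 9) -> already same set; set of 14 now {0, 2, 3, 4, 5, 7, 8, 9, 10, 11, 12, 13, 14}
Step 25: union(0, 10) -> already same set; set of 0 now {0, 2, 3, 4, 5, 7, 8, 9, 10, 11, 12, 13, 14}
Set of 7: {0, 2, 3, 4, 5, 7, 8, 9, 10, 11, 12, 13, 14}; 14 is a member.

Answer: yes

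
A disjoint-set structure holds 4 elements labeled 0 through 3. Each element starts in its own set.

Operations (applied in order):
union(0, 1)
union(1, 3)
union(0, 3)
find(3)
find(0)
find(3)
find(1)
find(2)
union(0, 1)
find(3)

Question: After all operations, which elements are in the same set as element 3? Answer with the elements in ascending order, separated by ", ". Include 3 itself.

Answer: 0, 1, 3

Derivation:
Step 1: union(0, 1) -> merged; set of 0 now {0, 1}
Step 2: union(1, 3) -> merged; set of 1 now {0, 1, 3}
Step 3: union(0, 3) -> already same set; set of 0 now {0, 1, 3}
Step 4: find(3) -> no change; set of 3 is {0, 1, 3}
Step 5: find(0) -> no change; set of 0 is {0, 1, 3}
Step 6: find(3) -> no change; set of 3 is {0, 1, 3}
Step 7: find(1) -> no change; set of 1 is {0, 1, 3}
Step 8: find(2) -> no change; set of 2 is {2}
Step 9: union(0, 1) -> already same set; set of 0 now {0, 1, 3}
Step 10: find(3) -> no change; set of 3 is {0, 1, 3}
Component of 3: {0, 1, 3}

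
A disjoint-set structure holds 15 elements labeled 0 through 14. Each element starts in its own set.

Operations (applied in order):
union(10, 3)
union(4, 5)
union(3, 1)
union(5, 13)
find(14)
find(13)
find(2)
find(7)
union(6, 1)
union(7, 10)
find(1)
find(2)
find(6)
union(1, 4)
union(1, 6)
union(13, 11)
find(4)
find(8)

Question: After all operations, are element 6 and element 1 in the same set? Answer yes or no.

Answer: yes

Derivation:
Step 1: union(10, 3) -> merged; set of 10 now {3, 10}
Step 2: union(4, 5) -> merged; set of 4 now {4, 5}
Step 3: union(3, 1) -> merged; set of 3 now {1, 3, 10}
Step 4: union(5, 13) -> merged; set of 5 now {4, 5, 13}
Step 5: find(14) -> no change; set of 14 is {14}
Step 6: find(13) -> no change; set of 13 is {4, 5, 13}
Step 7: find(2) -> no change; set of 2 is {2}
Step 8: find(7) -> no change; set of 7 is {7}
Step 9: union(6, 1) -> merged; set of 6 now {1, 3, 6, 10}
Step 10: union(7, 10) -> merged; set of 7 now {1, 3, 6, 7, 10}
Step 11: find(1) -> no change; set of 1 is {1, 3, 6, 7, 10}
Step 12: find(2) -> no change; set of 2 is {2}
Step 13: find(6) -> no change; set of 6 is {1, 3, 6, 7, 10}
Step 14: union(1, 4) -> merged; set of 1 now {1, 3, 4, 5, 6, 7, 10, 13}
Step 15: union(1, 6) -> already same set; set of 1 now {1, 3, 4, 5, 6, 7, 10, 13}
Step 16: union(13, 11) -> merged; set of 13 now {1, 3, 4, 5, 6, 7, 10, 11, 13}
Step 17: find(4) -> no change; set of 4 is {1, 3, 4, 5, 6, 7, 10, 11, 13}
Step 18: find(8) -> no change; set of 8 is {8}
Set of 6: {1, 3, 4, 5, 6, 7, 10, 11, 13}; 1 is a member.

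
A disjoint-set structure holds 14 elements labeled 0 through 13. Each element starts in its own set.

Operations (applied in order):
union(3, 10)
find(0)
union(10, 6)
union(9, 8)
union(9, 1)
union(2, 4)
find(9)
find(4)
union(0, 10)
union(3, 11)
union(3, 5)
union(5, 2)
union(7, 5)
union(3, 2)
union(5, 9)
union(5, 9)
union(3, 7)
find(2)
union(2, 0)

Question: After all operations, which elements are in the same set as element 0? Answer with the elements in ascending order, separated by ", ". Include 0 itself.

Answer: 0, 1, 2, 3, 4, 5, 6, 7, 8, 9, 10, 11

Derivation:
Step 1: union(3, 10) -> merged; set of 3 now {3, 10}
Step 2: find(0) -> no change; set of 0 is {0}
Step 3: union(10, 6) -> merged; set of 10 now {3, 6, 10}
Step 4: union(9, 8) -> merged; set of 9 now {8, 9}
Step 5: union(9, 1) -> merged; set of 9 now {1, 8, 9}
Step 6: union(2, 4) -> merged; set of 2 now {2, 4}
Step 7: find(9) -> no change; set of 9 is {1, 8, 9}
Step 8: find(4) -> no change; set of 4 is {2, 4}
Step 9: union(0, 10) -> merged; set of 0 now {0, 3, 6, 10}
Step 10: union(3, 11) -> merged; set of 3 now {0, 3, 6, 10, 11}
Step 11: union(3, 5) -> merged; set of 3 now {0, 3, 5, 6, 10, 11}
Step 12: union(5, 2) -> merged; set of 5 now {0, 2, 3, 4, 5, 6, 10, 11}
Step 13: union(7, 5) -> merged; set of 7 now {0, 2, 3, 4, 5, 6, 7, 10, 11}
Step 14: union(3, 2) -> already same set; set of 3 now {0, 2, 3, 4, 5, 6, 7, 10, 11}
Step 15: union(5, 9) -> merged; set of 5 now {0, 1, 2, 3, 4, 5, 6, 7, 8, 9, 10, 11}
Step 16: union(5, 9) -> already same set; set of 5 now {0, 1, 2, 3, 4, 5, 6, 7, 8, 9, 10, 11}
Step 17: union(3, 7) -> already same set; set of 3 now {0, 1, 2, 3, 4, 5, 6, 7, 8, 9, 10, 11}
Step 18: find(2) -> no change; set of 2 is {0, 1, 2, 3, 4, 5, 6, 7, 8, 9, 10, 11}
Step 19: union(2, 0) -> already same set; set of 2 now {0, 1, 2, 3, 4, 5, 6, 7, 8, 9, 10, 11}
Component of 0: {0, 1, 2, 3, 4, 5, 6, 7, 8, 9, 10, 11}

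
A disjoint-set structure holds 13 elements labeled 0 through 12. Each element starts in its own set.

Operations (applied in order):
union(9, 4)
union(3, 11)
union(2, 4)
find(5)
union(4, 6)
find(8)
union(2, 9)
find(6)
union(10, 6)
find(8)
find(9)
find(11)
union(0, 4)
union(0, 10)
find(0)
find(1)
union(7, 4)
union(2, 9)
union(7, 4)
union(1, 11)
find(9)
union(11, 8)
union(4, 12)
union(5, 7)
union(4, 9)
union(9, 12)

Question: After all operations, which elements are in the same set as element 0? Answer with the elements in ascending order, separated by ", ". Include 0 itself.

Answer: 0, 2, 4, 5, 6, 7, 9, 10, 12

Derivation:
Step 1: union(9, 4) -> merged; set of 9 now {4, 9}
Step 2: union(3, 11) -> merged; set of 3 now {3, 11}
Step 3: union(2, 4) -> merged; set of 2 now {2, 4, 9}
Step 4: find(5) -> no change; set of 5 is {5}
Step 5: union(4, 6) -> merged; set of 4 now {2, 4, 6, 9}
Step 6: find(8) -> no change; set of 8 is {8}
Step 7: union(2, 9) -> already same set; set of 2 now {2, 4, 6, 9}
Step 8: find(6) -> no change; set of 6 is {2, 4, 6, 9}
Step 9: union(10, 6) -> merged; set of 10 now {2, 4, 6, 9, 10}
Step 10: find(8) -> no change; set of 8 is {8}
Step 11: find(9) -> no change; set of 9 is {2, 4, 6, 9, 10}
Step 12: find(11) -> no change; set of 11 is {3, 11}
Step 13: union(0, 4) -> merged; set of 0 now {0, 2, 4, 6, 9, 10}
Step 14: union(0, 10) -> already same set; set of 0 now {0, 2, 4, 6, 9, 10}
Step 15: find(0) -> no change; set of 0 is {0, 2, 4, 6, 9, 10}
Step 16: find(1) -> no change; set of 1 is {1}
Step 17: union(7, 4) -> merged; set of 7 now {0, 2, 4, 6, 7, 9, 10}
Step 18: union(2, 9) -> already same set; set of 2 now {0, 2, 4, 6, 7, 9, 10}
Step 19: union(7, 4) -> already same set; set of 7 now {0, 2, 4, 6, 7, 9, 10}
Step 20: union(1, 11) -> merged; set of 1 now {1, 3, 11}
Step 21: find(9) -> no change; set of 9 is {0, 2, 4, 6, 7, 9, 10}
Step 22: union(11, 8) -> merged; set of 11 now {1, 3, 8, 11}
Step 23: union(4, 12) -> merged; set of 4 now {0, 2, 4, 6, 7, 9, 10, 12}
Step 24: union(5, 7) -> merged; set of 5 now {0, 2, 4, 5, 6, 7, 9, 10, 12}
Step 25: union(4, 9) -> already same set; set of 4 now {0, 2, 4, 5, 6, 7, 9, 10, 12}
Step 26: union(9, 12) -> already same set; set of 9 now {0, 2, 4, 5, 6, 7, 9, 10, 12}
Component of 0: {0, 2, 4, 5, 6, 7, 9, 10, 12}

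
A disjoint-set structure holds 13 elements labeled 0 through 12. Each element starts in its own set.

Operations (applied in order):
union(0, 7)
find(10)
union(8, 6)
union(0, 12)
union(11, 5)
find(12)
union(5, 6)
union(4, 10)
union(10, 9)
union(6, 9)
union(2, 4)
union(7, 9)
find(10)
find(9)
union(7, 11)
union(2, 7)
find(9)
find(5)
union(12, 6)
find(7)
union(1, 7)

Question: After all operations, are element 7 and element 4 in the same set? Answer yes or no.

Answer: yes

Derivation:
Step 1: union(0, 7) -> merged; set of 0 now {0, 7}
Step 2: find(10) -> no change; set of 10 is {10}
Step 3: union(8, 6) -> merged; set of 8 now {6, 8}
Step 4: union(0, 12) -> merged; set of 0 now {0, 7, 12}
Step 5: union(11, 5) -> merged; set of 11 now {5, 11}
Step 6: find(12) -> no change; set of 12 is {0, 7, 12}
Step 7: union(5, 6) -> merged; set of 5 now {5, 6, 8, 11}
Step 8: union(4, 10) -> merged; set of 4 now {4, 10}
Step 9: union(10, 9) -> merged; set of 10 now {4, 9, 10}
Step 10: union(6, 9) -> merged; set of 6 now {4, 5, 6, 8, 9, 10, 11}
Step 11: union(2, 4) -> merged; set of 2 now {2, 4, 5, 6, 8, 9, 10, 11}
Step 12: union(7, 9) -> merged; set of 7 now {0, 2, 4, 5, 6, 7, 8, 9, 10, 11, 12}
Step 13: find(10) -> no change; set of 10 is {0, 2, 4, 5, 6, 7, 8, 9, 10, 11, 12}
Step 14: find(9) -> no change; set of 9 is {0, 2, 4, 5, 6, 7, 8, 9, 10, 11, 12}
Step 15: union(7, 11) -> already same set; set of 7 now {0, 2, 4, 5, 6, 7, 8, 9, 10, 11, 12}
Step 16: union(2, 7) -> already same set; set of 2 now {0, 2, 4, 5, 6, 7, 8, 9, 10, 11, 12}
Step 17: find(9) -> no change; set of 9 is {0, 2, 4, 5, 6, 7, 8, 9, 10, 11, 12}
Step 18: find(5) -> no change; set of 5 is {0, 2, 4, 5, 6, 7, 8, 9, 10, 11, 12}
Step 19: union(12, 6) -> already same set; set of 12 now {0, 2, 4, 5, 6, 7, 8, 9, 10, 11, 12}
Step 20: find(7) -> no change; set of 7 is {0, 2, 4, 5, 6, 7, 8, 9, 10, 11, 12}
Step 21: union(1, 7) -> merged; set of 1 now {0, 1, 2, 4, 5, 6, 7, 8, 9, 10, 11, 12}
Set of 7: {0, 1, 2, 4, 5, 6, 7, 8, 9, 10, 11, 12}; 4 is a member.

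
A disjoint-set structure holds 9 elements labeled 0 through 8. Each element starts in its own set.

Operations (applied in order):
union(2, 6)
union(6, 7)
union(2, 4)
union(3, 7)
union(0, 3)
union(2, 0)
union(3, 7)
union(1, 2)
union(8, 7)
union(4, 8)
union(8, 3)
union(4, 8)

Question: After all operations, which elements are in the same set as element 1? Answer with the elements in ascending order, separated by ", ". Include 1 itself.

Step 1: union(2, 6) -> merged; set of 2 now {2, 6}
Step 2: union(6, 7) -> merged; set of 6 now {2, 6, 7}
Step 3: union(2, 4) -> merged; set of 2 now {2, 4, 6, 7}
Step 4: union(3, 7) -> merged; set of 3 now {2, 3, 4, 6, 7}
Step 5: union(0, 3) -> merged; set of 0 now {0, 2, 3, 4, 6, 7}
Step 6: union(2, 0) -> already same set; set of 2 now {0, 2, 3, 4, 6, 7}
Step 7: union(3, 7) -> already same set; set of 3 now {0, 2, 3, 4, 6, 7}
Step 8: union(1, 2) -> merged; set of 1 now {0, 1, 2, 3, 4, 6, 7}
Step 9: union(8, 7) -> merged; set of 8 now {0, 1, 2, 3, 4, 6, 7, 8}
Step 10: union(4, 8) -> already same set; set of 4 now {0, 1, 2, 3, 4, 6, 7, 8}
Step 11: union(8, 3) -> already same set; set of 8 now {0, 1, 2, 3, 4, 6, 7, 8}
Step 12: union(4, 8) -> already same set; set of 4 now {0, 1, 2, 3, 4, 6, 7, 8}
Component of 1: {0, 1, 2, 3, 4, 6, 7, 8}

Answer: 0, 1, 2, 3, 4, 6, 7, 8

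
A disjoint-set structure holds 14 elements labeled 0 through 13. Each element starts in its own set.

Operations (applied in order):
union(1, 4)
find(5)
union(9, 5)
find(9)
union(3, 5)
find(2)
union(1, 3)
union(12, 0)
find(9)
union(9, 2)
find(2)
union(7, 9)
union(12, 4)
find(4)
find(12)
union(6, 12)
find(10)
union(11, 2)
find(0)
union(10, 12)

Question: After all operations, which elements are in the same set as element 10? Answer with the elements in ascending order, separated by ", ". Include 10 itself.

Step 1: union(1, 4) -> merged; set of 1 now {1, 4}
Step 2: find(5) -> no change; set of 5 is {5}
Step 3: union(9, 5) -> merged; set of 9 now {5, 9}
Step 4: find(9) -> no change; set of 9 is {5, 9}
Step 5: union(3, 5) -> merged; set of 3 now {3, 5, 9}
Step 6: find(2) -> no change; set of 2 is {2}
Step 7: union(1, 3) -> merged; set of 1 now {1, 3, 4, 5, 9}
Step 8: union(12, 0) -> merged; set of 12 now {0, 12}
Step 9: find(9) -> no change; set of 9 is {1, 3, 4, 5, 9}
Step 10: union(9, 2) -> merged; set of 9 now {1, 2, 3, 4, 5, 9}
Step 11: find(2) -> no change; set of 2 is {1, 2, 3, 4, 5, 9}
Step 12: union(7, 9) -> merged; set of 7 now {1, 2, 3, 4, 5, 7, 9}
Step 13: union(12, 4) -> merged; set of 12 now {0, 1, 2, 3, 4, 5, 7, 9, 12}
Step 14: find(4) -> no change; set of 4 is {0, 1, 2, 3, 4, 5, 7, 9, 12}
Step 15: find(12) -> no change; set of 12 is {0, 1, 2, 3, 4, 5, 7, 9, 12}
Step 16: union(6, 12) -> merged; set of 6 now {0, 1, 2, 3, 4, 5, 6, 7, 9, 12}
Step 17: find(10) -> no change; set of 10 is {10}
Step 18: union(11, 2) -> merged; set of 11 now {0, 1, 2, 3, 4, 5, 6, 7, 9, 11, 12}
Step 19: find(0) -> no change; set of 0 is {0, 1, 2, 3, 4, 5, 6, 7, 9, 11, 12}
Step 20: union(10, 12) -> merged; set of 10 now {0, 1, 2, 3, 4, 5, 6, 7, 9, 10, 11, 12}
Component of 10: {0, 1, 2, 3, 4, 5, 6, 7, 9, 10, 11, 12}

Answer: 0, 1, 2, 3, 4, 5, 6, 7, 9, 10, 11, 12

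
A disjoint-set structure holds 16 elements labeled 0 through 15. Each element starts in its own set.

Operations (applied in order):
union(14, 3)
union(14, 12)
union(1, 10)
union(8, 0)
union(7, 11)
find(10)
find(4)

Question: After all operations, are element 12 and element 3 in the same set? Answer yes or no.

Answer: yes

Derivation:
Step 1: union(14, 3) -> merged; set of 14 now {3, 14}
Step 2: union(14, 12) -> merged; set of 14 now {3, 12, 14}
Step 3: union(1, 10) -> merged; set of 1 now {1, 10}
Step 4: union(8, 0) -> merged; set of 8 now {0, 8}
Step 5: union(7, 11) -> merged; set of 7 now {7, 11}
Step 6: find(10) -> no change; set of 10 is {1, 10}
Step 7: find(4) -> no change; set of 4 is {4}
Set of 12: {3, 12, 14}; 3 is a member.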